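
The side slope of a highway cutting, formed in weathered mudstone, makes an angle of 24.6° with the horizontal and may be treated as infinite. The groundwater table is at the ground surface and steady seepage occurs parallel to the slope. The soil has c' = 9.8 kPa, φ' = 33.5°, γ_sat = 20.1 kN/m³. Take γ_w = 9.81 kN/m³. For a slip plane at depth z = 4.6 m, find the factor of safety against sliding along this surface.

FS = 1.02

With seepage parallel to the slope and the water table at the surface, the effective normal stress on the slip plane uses the buoyant unit weight γ' = γ_sat − γ_w while the driving shear stress uses γ_sat:
FS = [c' + γ' z cos²β tanφ'] / [γ_sat z sinβ cosβ]
γ' = 20.1 − 9.81 = 10.29 kN/m³
Numerator = 9.8 + 10.29·4.6·cos²24.6°·tan33.5° = 9.8 + 10.29·4.6·0.8267·0.6619 = 35.701 kPa
Denominator = 20.1·4.6·sin24.6°·cos24.6° = 20.1·4.6·0.4163·0.9092 = 34.996 kPa
FS = 35.701 / 34.996 = 1.020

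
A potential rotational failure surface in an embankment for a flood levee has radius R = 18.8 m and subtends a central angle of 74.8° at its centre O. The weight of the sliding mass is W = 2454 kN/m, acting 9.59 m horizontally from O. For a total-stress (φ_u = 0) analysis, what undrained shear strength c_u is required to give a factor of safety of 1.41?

c_u = 71.9 kPa

FS = c_u·L_a·R / (W·d), so c_u = FS·W·d / (L_a·R).
Arc length L_a = R·θ = 18.8·(74.8°·π/180) = 18.8·1.3055 = 24.54 m
c_u = 1.41·2454·9.59 / (24.54·18.8) = 33182.7 / 461.42 = 71.91 kPa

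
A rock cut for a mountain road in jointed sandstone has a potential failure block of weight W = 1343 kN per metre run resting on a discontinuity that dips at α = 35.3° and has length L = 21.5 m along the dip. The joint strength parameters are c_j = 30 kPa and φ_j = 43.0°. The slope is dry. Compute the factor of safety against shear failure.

Resolving the block weight along and normal to the plane and applying the Mohr–Coulomb strength on the joint:
N' = W cosα = 1343·cos35.3° = 1096.1 kN/m
Driving force T = W sinα = 1343·sin35.3° = 776.1 kN/m
Resisting force R = c_j·L + N'·tanφ_j = 30·21.5 + 1096.1·tan43.0° = 645.0 + 1022.1 = 1667.1 kN/m
FS = R / T = 1667.1 / 776.1 = 2.148

FS = 2.15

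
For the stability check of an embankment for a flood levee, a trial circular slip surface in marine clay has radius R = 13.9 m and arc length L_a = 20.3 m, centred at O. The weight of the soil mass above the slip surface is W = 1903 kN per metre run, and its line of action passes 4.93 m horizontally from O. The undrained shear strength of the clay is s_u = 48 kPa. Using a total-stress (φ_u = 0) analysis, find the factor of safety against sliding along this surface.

FS = 1.44

Taking moments about the centre O, the resisting moment is provided by the undrained shear strength acting along the arc:
M_R = s_u·L_a·R = 48·20.30·13.9 = 13544.2 kN·m/m
M_D = W·d = 1903·4.93 = 9381.8 kN·m/m
FS = M_R / M_D = 13544.2 / 9381.8 = 1.444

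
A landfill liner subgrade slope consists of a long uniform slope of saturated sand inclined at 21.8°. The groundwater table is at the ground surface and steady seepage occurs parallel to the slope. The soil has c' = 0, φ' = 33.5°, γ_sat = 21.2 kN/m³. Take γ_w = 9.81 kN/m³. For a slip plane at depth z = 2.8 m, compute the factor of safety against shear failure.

FS = 0.89

With seepage parallel to the slope and the water table at the surface, the effective normal stress on the slip plane uses the buoyant unit weight γ' = γ_sat − γ_w while the driving shear stress uses γ_sat:
FS = [c' + γ' z cos²β tanφ'] / [γ_sat z sinβ cosβ]
(For c' = 0 this reduces to FS = (γ'/γ_sat)·tanφ'/tanβ.)
γ' = 21.2 − 9.81 = 11.39 kN/m³
Numerator = 0.0 + 11.39·2.8·cos²21.8°·tan33.5° = 0.0 + 11.39·2.8·0.8621·0.6619 = 18.198 kPa
Denominator = 21.2·2.8·sin21.8°·cos21.8° = 21.2·2.8·0.3714·0.9285 = 20.468 kPa
FS = 18.198 / 20.468 = 0.889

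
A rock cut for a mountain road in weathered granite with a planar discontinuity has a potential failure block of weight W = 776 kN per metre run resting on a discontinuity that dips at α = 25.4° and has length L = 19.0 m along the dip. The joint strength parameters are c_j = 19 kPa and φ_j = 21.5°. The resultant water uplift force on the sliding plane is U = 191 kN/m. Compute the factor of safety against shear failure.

Resolving the block weight along and normal to the plane and applying the Mohr–Coulomb strength on the joint:
N' = W cosα − U = 776·cos25.4° − 191 = 510.0 kN/m
Driving force T = W sinα = 776·sin25.4° = 332.9 kN/m
Resisting force R = c_j·L + N'·tanφ_j = 19·19.0 + 510.0·tan21.5° = 361.0 + 200.9 = 561.9 kN/m
FS = R / T = 561.9 / 332.9 = 1.688

FS = 1.69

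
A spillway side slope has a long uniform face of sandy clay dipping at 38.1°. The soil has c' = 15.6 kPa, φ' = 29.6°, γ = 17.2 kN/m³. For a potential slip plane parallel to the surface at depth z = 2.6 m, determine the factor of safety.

For an infinite slope with a slip plane parallel to the surface (no pore pressure): FS = [c' + γz cos²β tanφ'] / [γz sinβ cosβ].
γz = 17.2·2.6 = 44.72 kN/m²
Numerator = 15.6 + 44.72·cos²38.1°·tan29.6° = 15.6 + 44.72·0.6193·0.5681 = 31.332 kPa
Denominator = 44.72·sin38.1°·cos38.1° = 44.72·0.6170·0.7869 = 21.715 kPa
FS = 31.332 / 21.715 = 1.443

FS = 1.44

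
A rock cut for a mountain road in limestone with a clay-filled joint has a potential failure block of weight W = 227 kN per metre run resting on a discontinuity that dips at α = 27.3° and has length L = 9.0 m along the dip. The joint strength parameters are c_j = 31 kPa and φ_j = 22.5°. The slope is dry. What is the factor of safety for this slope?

Resolving the block weight along and normal to the plane and applying the Mohr–Coulomb strength on the joint:
N' = W cosα = 227·cos27.3° = 201.7 kN/m
Driving force T = W sinα = 227·sin27.3° = 104.1 kN/m
Resisting force R = c_j·L + N'·tanφ_j = 31·9.0 + 201.7·tan22.5° = 279.0 + 83.6 = 362.6 kN/m
FS = R / T = 362.6 / 104.1 = 3.482

FS = 3.48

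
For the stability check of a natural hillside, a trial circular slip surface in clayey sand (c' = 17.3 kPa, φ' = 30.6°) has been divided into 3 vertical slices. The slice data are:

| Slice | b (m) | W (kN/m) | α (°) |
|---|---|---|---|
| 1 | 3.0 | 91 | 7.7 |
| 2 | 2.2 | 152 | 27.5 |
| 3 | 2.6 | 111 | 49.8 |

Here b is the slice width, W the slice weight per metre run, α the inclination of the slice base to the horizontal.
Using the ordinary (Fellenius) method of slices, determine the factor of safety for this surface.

FS = 2.04

Ordinary method of slices: FS = Σ[c'·Δl_i + (W_i cosα_i)·tanφ'] / Σ W_i sinα_i, with Δl_i = b_i / cosα_i.
Slice 1: Δl = 3.0/cos7.7° = 3.027 m; N'_1 = 91·cos7.7° = 90.2; c'Δl = 52.37; W sinα = 12.2
Slice 2: Δl = 2.2/cos27.5° = 2.480 m; N'_2 = 152·cos27.5° = 134.8; c'Δl = 42.91; W sinα = 70.2
Slice 3: Δl = 2.6/cos49.8° = 4.028 m; N'_3 = 111·cos49.8° = 71.6; c'Δl = 69.69; W sinα = 84.8
Σc'Δl = 165.0 kN/m; ΣN' = 296.7 kN/m; ΣW sinα = 167.2 kN/m
Resisting = 165.0 + 296.7·tan30.6° = 165.0 + 175.4 = 340.4 kN/m
FS = 340.4 / 167.2 = 2.036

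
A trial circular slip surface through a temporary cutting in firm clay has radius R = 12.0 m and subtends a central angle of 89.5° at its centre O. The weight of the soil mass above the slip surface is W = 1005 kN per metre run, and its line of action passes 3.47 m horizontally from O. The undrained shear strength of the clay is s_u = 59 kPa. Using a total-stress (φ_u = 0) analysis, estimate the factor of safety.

Taking moments about the centre O, the resisting moment is provided by the undrained shear strength acting along the arc:
Arc length L_a = R·θ = 12.0·(89.5°·π/180) = 12.0·1.5621 = 18.74 m
M_R = s_u·L_a·R = 59·18.74·12.0 = 13271.3 kN·m/m
M_D = W·d = 1005·3.47 = 3487.4 kN·m/m
FS = M_R / M_D = 13271.3 / 3487.4 = 3.806

FS = 3.81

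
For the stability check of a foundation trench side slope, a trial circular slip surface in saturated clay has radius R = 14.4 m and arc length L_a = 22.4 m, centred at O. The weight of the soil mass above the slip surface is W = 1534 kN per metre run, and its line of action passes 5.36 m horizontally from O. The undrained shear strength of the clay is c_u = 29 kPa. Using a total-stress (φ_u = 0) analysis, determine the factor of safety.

Taking moments about the centre O, the resisting moment is provided by the undrained shear strength acting along the arc:
M_R = c_u·L_a·R = 29·22.40·14.4 = 9354.2 kN·m/m
M_D = W·d = 1534·5.36 = 8222.2 kN·m/m
FS = M_R / M_D = 9354.2 / 8222.2 = 1.138

FS = 1.14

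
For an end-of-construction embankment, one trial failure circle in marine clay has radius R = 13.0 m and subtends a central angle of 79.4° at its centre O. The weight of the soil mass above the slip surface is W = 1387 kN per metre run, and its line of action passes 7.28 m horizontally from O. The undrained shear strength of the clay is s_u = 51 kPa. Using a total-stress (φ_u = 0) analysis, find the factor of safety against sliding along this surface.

Taking moments about the centre O, the resisting moment is provided by the undrained shear strength acting along the arc:
Arc length L_a = R·θ = 13.0·(79.4°·π/180) = 13.0·1.3858 = 18.02 m
M_R = s_u·L_a·R = 51·18.02·13.0 = 11944.1 kN·m/m
M_D = W·d = 1387·7.28 = 10097.4 kN·m/m
FS = M_R / M_D = 11944.1 / 10097.4 = 1.183

FS = 1.18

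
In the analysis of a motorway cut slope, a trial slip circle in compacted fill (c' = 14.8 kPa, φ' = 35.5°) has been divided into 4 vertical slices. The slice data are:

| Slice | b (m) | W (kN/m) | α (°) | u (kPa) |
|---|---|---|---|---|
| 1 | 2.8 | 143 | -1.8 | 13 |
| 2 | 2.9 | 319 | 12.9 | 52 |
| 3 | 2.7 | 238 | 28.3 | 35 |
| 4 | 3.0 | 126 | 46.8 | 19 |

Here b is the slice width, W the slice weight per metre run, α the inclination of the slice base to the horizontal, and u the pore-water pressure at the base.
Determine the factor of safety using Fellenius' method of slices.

FS = 1.69

Ordinary method of slices: FS = Σ[c'·Δl_i + (W_i cosα_i − u_i·Δl_i)·tanφ'] / Σ W_i sinα_i, with Δl_i = b_i / cosα_i.
Slice 1: Δl = 2.8/cos(-1.8°) = 2.801 m; N'_1 = 143·cos(-1.8°) − 13·2.801 = 106.5; c'Δl = 41.46; W sinα = -4.5
Slice 2: Δl = 2.9/cos12.9° = 2.975 m; N'_2 = 319·cos12.9° − 52·2.975 = 156.2; c'Δl = 44.03; W sinα = 71.2
Slice 3: Δl = 2.7/cos28.3° = 3.067 m; N'_3 = 238·cos28.3° − 35·3.067 = 102.2; c'Δl = 45.38; W sinα = 112.8
Slice 4: Δl = 3.0/cos46.8° = 4.382 m; N'_4 = 126·cos46.8° − 19·4.382 = 3.0; c'Δl = 64.86; W sinα = 91.9
Σc'Δl = 195.7 kN/m; ΣN' = 368.0 kN/m; ΣW sinα = 271.4 kN/m
Resisting = 195.7 + 368.0·tan35.5° = 195.7 + 262.5 = 458.2 kN/m
FS = 458.2 / 271.4 = 1.688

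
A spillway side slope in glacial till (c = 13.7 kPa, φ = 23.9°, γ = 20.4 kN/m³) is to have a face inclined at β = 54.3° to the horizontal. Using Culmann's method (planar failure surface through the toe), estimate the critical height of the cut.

Culmann's analysis gives the critical failure plane at α_cr = (β + φ)/2 = (54.3 + 23.9)/2 = 39.1°, and the critical height
H_c = (4c/γ) · sinβ cosφ / [1 − cos(β − φ)]
    = (4·13.7/20.4) · sin54.3°·cos23.9° / [1 − cos(30.4°)]
    = 2.686 · 0.8121·0.9143 / [1 − 0.8625]
    = 2.686 · 0.7425 / 0.1375
    = 14.51 m

H_c = 14.51 m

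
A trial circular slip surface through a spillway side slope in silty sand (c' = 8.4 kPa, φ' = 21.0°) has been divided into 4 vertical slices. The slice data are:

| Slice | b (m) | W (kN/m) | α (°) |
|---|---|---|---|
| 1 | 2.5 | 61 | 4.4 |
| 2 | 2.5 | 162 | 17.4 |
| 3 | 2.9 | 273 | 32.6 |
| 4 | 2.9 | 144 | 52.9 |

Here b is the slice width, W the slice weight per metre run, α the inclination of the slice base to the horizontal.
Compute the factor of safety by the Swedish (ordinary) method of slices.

Ordinary method of slices: FS = Σ[c'·Δl_i + (W_i cosα_i)·tanφ'] / Σ W_i sinα_i, with Δl_i = b_i / cosα_i.
Slice 1: Δl = 2.5/cos4.4° = 2.507 m; N'_1 = 61·cos4.4° = 60.8; c'Δl = 21.06; W sinα = 4.7
Slice 2: Δl = 2.5/cos17.4° = 2.620 m; N'_2 = 162·cos17.4° = 154.6; c'Δl = 22.01; W sinα = 48.4
Slice 3: Δl = 2.9/cos32.6° = 3.442 m; N'_3 = 273·cos32.6° = 230.0; c'Δl = 28.92; W sinα = 147.1
Slice 4: Δl = 2.9/cos52.9° = 4.808 m; N'_4 = 144·cos52.9° = 86.9; c'Δl = 40.38; W sinα = 114.9
Σc'Δl = 112.4 kN/m; ΣN' = 532.3 kN/m; ΣW sinα = 315.1 kN/m
Resisting = 112.4 + 532.3·tan21.0° = 112.4 + 204.3 = 316.7 kN/m
FS = 316.7 / 315.1 = 1.005

FS = 1.01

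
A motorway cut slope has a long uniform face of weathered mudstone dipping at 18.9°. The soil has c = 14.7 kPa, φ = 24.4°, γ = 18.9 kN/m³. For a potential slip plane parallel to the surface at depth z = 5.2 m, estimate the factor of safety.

For an infinite slope with a slip plane parallel to the surface (no pore pressure): FS = [c + γz cos²β tanφ] / [γz sinβ cosβ].
γz = 18.9·5.2 = 98.28 kN/m²
Numerator = 14.7 + 98.28·cos²18.9°·tan24.4° = 14.7 + 98.28·0.8951·0.4536 = 54.604 kPa
Denominator = 98.28·sin18.9°·cos18.9° = 98.28·0.3239·0.9461 = 30.118 kPa
FS = 54.604 / 30.118 = 1.813

FS = 1.81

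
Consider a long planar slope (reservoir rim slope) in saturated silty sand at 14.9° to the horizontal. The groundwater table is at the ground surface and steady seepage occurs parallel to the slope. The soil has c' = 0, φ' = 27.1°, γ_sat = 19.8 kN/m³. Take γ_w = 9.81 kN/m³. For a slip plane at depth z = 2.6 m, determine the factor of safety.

FS = 0.97

With seepage parallel to the slope and the water table at the surface, the effective normal stress on the slip plane uses the buoyant unit weight γ' = γ_sat − γ_w while the driving shear stress uses γ_sat:
FS = [c' + γ' z cos²β tanφ'] / [γ_sat z sinβ cosβ]
(For c' = 0 this reduces to FS = (γ'/γ_sat)·tanφ'/tanβ.)
γ' = 19.8 − 9.81 = 9.99 kN/m³
Numerator = 0.0 + 9.99·2.6·cos²14.9°·tan27.1° = 0.0 + 9.99·2.6·0.9339·0.5117 = 12.413 kPa
Denominator = 19.8·2.6·sin14.9°·cos14.9° = 19.8·2.6·0.2571·0.9664 = 12.792 kPa
FS = 12.413 / 12.792 = 0.970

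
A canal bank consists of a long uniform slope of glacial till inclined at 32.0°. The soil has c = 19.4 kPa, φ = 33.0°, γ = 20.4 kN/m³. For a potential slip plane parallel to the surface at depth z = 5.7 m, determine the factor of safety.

For an infinite slope with a slip plane parallel to the surface (no pore pressure): FS = [c + γz cos²β tanφ] / [γz sinβ cosβ].
γz = 20.4·5.7 = 116.28 kN/m²
Numerator = 19.4 + 116.28·cos²32.0°·tan33.0° = 19.4 + 116.28·0.7192·0.6494 = 73.708 kPa
Denominator = 116.28·sin32.0°·cos32.0° = 116.28·0.5299·0.8480 = 52.256 kPa
FS = 73.708 / 52.256 = 1.411

FS = 1.41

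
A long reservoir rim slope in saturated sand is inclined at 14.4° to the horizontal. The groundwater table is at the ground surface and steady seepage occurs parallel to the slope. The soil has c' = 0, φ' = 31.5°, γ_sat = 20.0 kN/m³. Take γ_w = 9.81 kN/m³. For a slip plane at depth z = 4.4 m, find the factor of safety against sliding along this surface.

FS = 1.22

With seepage parallel to the slope and the water table at the surface, the effective normal stress on the slip plane uses the buoyant unit weight γ' = γ_sat − γ_w while the driving shear stress uses γ_sat:
FS = [c' + γ' z cos²β tanφ'] / [γ_sat z sinβ cosβ]
(For c' = 0 this reduces to FS = (γ'/γ_sat)·tanφ'/tanβ.)
γ' = 20.0 − 9.81 = 10.19 kN/m³
Numerator = 0.0 + 10.19·4.4·cos²14.4°·tan31.5° = 0.0 + 10.19·4.4·0.9382·0.6128 = 25.776 kPa
Denominator = 20.0·4.4·sin14.4°·cos14.4° = 20.0·4.4·0.2487·0.9686 = 21.197 kPa
FS = 25.776 / 21.197 = 1.216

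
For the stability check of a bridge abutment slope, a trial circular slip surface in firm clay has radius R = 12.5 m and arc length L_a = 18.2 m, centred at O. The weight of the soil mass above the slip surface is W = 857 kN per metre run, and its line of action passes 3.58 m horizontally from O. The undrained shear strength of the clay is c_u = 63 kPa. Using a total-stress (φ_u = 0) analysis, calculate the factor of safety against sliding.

FS = 4.67

Taking moments about the centre O, the resisting moment is provided by the undrained shear strength acting along the arc:
M_R = c_u·L_a·R = 63·18.20·12.5 = 14332.5 kN·m/m
M_D = W·d = 857·3.58 = 3068.1 kN·m/m
FS = M_R / M_D = 14332.5 / 3068.1 = 4.672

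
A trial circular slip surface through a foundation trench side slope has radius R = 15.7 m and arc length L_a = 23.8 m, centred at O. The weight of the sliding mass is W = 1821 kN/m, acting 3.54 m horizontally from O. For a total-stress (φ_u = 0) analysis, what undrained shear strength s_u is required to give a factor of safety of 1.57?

FS = s_u·L_a·R / (W·d), so s_u = FS·W·d / (L_a·R).
s_u = 1.57·1821·3.54 / (23.80·15.7) = 10120.8 / 373.66 = 27.09 kPa

s_u = 27.1 kPa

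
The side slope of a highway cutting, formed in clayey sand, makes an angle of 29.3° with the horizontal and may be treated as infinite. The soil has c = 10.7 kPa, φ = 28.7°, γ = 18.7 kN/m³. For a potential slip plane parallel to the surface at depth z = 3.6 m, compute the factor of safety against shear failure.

For an infinite slope with a slip plane parallel to the surface (no pore pressure): FS = [c + γz cos²β tanφ] / [γz sinβ cosβ].
γz = 18.7·3.6 = 67.32 kN/m²
Numerator = 10.7 + 67.32·cos²29.3°·tan28.7° = 10.7 + 67.32·0.7605·0.5475 = 38.730 kPa
Denominator = 67.32·sin29.3°·cos29.3° = 67.32·0.4894·0.8721 = 28.731 kPa
FS = 38.730 / 28.731 = 1.348

FS = 1.35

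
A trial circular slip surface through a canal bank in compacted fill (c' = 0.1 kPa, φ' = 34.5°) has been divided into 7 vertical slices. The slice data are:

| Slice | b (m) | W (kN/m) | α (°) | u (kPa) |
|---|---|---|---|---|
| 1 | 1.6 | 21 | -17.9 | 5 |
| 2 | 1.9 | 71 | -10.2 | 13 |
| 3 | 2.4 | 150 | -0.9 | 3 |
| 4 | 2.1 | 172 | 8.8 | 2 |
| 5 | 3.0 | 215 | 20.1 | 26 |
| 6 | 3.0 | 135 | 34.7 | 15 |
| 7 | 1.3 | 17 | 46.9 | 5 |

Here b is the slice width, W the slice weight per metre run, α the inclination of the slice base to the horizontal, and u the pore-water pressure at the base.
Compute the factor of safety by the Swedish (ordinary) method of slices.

Ordinary method of slices: FS = Σ[c'·Δl_i + (W_i cosα_i − u_i·Δl_i)·tanφ'] / Σ W_i sinα_i, with Δl_i = b_i / cosα_i.
Slice 1: Δl = 1.6/cos(-17.9°) = 1.681 m; N'_1 = 21·cos(-17.9°) − 5·1.681 = 11.6; c'Δl = 0.17; W sinα = -6.5
Slice 2: Δl = 1.9/cos(-10.2°) = 1.931 m; N'_2 = 71·cos(-10.2°) − 13·1.931 = 44.8; c'Δl = 0.19; W sinα = -12.6
Slice 3: Δl = 2.4/cos(-0.9°) = 2.400 m; N'_3 = 150·cos(-0.9°) − 3·2.400 = 142.8; c'Δl = 0.24; W sinα = -2.4
Slice 4: Δl = 2.1/cos8.8° = 2.125 m; N'_4 = 172·cos8.8° − 2·2.125 = 165.7; c'Δl = 0.21; W sinα = 26.3
Slice 5: Δl = 3.0/cos20.1° = 3.195 m; N'_5 = 215·cos20.1° − 26·3.195 = 118.8; c'Δl = 0.32; W sinα = 73.9
Slice 6: Δl = 3.0/cos34.7° = 3.649 m; N'_6 = 135·cos34.7° − 15·3.649 = 56.3; c'Δl = 0.36; W sinα = 76.9
Slice 7: Δl = 1.3/cos46.9° = 1.903 m; N'_7 = 17·cos46.9° − 5·1.903 = 2.1; c'Δl = 0.19; W sinα = 12.4
Σc'Δl = 1.7 kN/m; ΣN' = 542.1 kN/m; ΣW sinα = 168.1 kN/m
Resisting = 1.7 + 542.1·tan34.5° = 1.7 + 372.6 = 374.2 kN/m
FS = 374.2 / 168.1 = 2.227

FS = 2.23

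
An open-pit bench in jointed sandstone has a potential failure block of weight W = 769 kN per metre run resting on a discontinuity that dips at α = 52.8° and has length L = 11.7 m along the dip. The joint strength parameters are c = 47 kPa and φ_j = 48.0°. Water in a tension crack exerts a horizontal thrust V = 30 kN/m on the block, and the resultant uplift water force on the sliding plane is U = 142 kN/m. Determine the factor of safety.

FS = 1.40

Resolving the block weight along and normal to the plane and applying the Mohr–Coulomb strength on the joint:
N' = W cosα − U − V sinα = 769·cos52.8° − 142 − 30·sin52.8° = 299.0 kN/m
Driving force T = W sinα + V cosα = 769·sin52.8° + 30·cos52.8° = 630.7 kN/m
Resisting force R = c·L + N'·tanφ_j = 47·11.7 + 299.0·tan48.0° = 549.9 + 332.1 = 882.0 kN/m
FS = R / T = 882.0 / 630.7 = 1.399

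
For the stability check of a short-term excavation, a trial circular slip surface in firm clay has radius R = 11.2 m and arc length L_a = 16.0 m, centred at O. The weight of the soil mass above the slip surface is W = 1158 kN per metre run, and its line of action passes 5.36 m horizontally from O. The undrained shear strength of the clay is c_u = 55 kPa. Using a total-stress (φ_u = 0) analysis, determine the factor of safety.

FS = 1.59

Taking moments about the centre O, the resisting moment is provided by the undrained shear strength acting along the arc:
M_R = c_u·L_a·R = 55·16.00·11.2 = 9856.0 kN·m/m
M_D = W·d = 1158·5.36 = 6206.9 kN·m/m
FS = M_R / M_D = 9856.0 / 6206.9 = 1.588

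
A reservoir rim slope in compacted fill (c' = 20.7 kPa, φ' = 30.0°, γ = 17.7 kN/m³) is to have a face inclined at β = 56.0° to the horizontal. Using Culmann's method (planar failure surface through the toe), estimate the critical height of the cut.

Culmann's analysis gives the critical failure plane at α_cr = (β + φ')/2 = (56.0 + 30.0)/2 = 43.0°, and the critical height
H_c = (4c'/γ) · sinβ cosφ' / [1 − cos(β − φ')]
    = (4·20.7/17.7) · sin56.0°·cos30.0° / [1 − cos(26.0°)]
    = 4.678 · 0.8290·0.8660 / [1 − 0.8988]
    = 4.678 · 0.7180 / 0.1012
    = 33.19 m

H_c = 33.19 m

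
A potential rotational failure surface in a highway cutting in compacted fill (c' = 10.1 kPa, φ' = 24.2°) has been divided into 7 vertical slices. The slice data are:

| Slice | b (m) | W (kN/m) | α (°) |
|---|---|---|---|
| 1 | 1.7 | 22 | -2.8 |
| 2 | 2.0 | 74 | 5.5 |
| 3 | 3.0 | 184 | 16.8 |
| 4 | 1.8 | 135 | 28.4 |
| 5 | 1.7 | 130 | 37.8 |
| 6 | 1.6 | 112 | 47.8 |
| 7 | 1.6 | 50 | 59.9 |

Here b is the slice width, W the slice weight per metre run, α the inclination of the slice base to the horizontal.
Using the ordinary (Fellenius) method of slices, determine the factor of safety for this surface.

Ordinary method of slices: FS = Σ[c'·Δl_i + (W_i cosα_i)·tanφ'] / Σ W_i sinα_i, with Δl_i = b_i / cosα_i.
Slice 1: Δl = 1.7/cos(-2.8°) = 1.702 m; N'_1 = 22·cos(-2.8°) = 22.0; c'Δl = 17.19; W sinα = -1.1
Slice 2: Δl = 2.0/cos5.5° = 2.009 m; N'_2 = 74·cos5.5° = 73.7; c'Δl = 20.29; W sinα = 7.1
Slice 3: Δl = 3.0/cos16.8° = 3.134 m; N'_3 = 184·cos16.8° = 176.1; c'Δl = 31.65; W sinα = 53.2
Slice 4: Δl = 1.8/cos28.4° = 2.046 m; N'_4 = 135·cos28.4° = 118.8; c'Δl = 20.67; W sinα = 64.2
Slice 5: Δl = 1.7/cos37.8° = 2.151 m; N'_5 = 130·cos37.8° = 102.7; c'Δl = 21.73; W sinα = 79.7
Slice 6: Δl = 1.6/cos47.8° = 2.382 m; N'_6 = 112·cos47.8° = 75.2; c'Δl = 24.06; W sinα = 83.0
Slice 7: Δl = 1.6/cos59.9° = 3.190 m; N'_7 = 50·cos59.9° = 25.1; c'Δl = 32.22; W sinα = 43.3
Σc'Δl = 167.8 kN/m; ΣN' = 593.6 kN/m; ΣW sinα = 329.3 kN/m
Resisting = 167.8 + 593.6·tan24.2° = 167.8 + 266.8 = 434.6 kN/m
FS = 434.6 / 329.3 = 1.320

FS = 1.32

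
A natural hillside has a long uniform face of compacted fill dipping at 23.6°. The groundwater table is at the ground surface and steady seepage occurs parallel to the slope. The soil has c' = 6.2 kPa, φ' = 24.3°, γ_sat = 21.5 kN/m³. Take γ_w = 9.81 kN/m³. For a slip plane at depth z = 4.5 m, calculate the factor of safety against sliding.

FS = 0.74

With seepage parallel to the slope and the water table at the surface, the effective normal stress on the slip plane uses the buoyant unit weight γ' = γ_sat − γ_w while the driving shear stress uses γ_sat:
FS = [c' + γ' z cos²β tanφ'] / [γ_sat z sinβ cosβ]
γ' = 21.5 − 9.81 = 11.69 kN/m³
Numerator = 6.2 + 11.69·4.5·cos²23.6°·tan24.3° = 6.2 + 11.69·4.5·0.8397·0.4515 = 26.145 kPa
Denominator = 21.5·4.5·sin23.6°·cos23.6° = 21.5·4.5·0.4003·0.9164 = 35.494 kPa
FS = 26.145 / 35.494 = 0.737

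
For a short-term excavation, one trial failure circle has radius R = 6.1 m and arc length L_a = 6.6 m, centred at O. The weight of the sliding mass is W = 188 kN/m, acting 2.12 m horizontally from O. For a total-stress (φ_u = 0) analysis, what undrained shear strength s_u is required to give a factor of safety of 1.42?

s_u = 14.1 kPa

FS = s_u·L_a·R / (W·d), so s_u = FS·W·d / (L_a·R).
s_u = 1.42·188·2.12 / (6.60·6.1) = 566.0 / 40.26 = 14.06 kPa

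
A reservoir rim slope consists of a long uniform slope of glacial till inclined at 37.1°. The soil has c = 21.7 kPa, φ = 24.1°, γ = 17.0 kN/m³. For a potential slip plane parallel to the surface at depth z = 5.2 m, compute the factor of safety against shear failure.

FS = 1.10

For an infinite slope with a slip plane parallel to the surface (no pore pressure): FS = [c + γz cos²β tanφ] / [γz sinβ cosβ].
γz = 17.0·5.2 = 88.40 kN/m²
Numerator = 21.7 + 88.40·cos²37.1°·tan24.1° = 21.7 + 88.40·0.6361·0.4473 = 46.855 kPa
Denominator = 88.40·sin37.1°·cos37.1° = 88.40·0.6032·0.7976 = 42.530 kPa
FS = 46.855 / 42.530 = 1.102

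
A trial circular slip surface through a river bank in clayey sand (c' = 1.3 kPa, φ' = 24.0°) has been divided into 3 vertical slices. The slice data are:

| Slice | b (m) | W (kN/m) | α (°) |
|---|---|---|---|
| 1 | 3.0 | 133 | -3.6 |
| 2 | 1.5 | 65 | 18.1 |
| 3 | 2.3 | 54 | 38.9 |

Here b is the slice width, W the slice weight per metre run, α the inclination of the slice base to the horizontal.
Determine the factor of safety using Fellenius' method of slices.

FS = 2.52

Ordinary method of slices: FS = Σ[c'·Δl_i + (W_i cosα_i)·tanφ'] / Σ W_i sinα_i, with Δl_i = b_i / cosα_i.
Slice 1: Δl = 3.0/cos(-3.6°) = 3.006 m; N'_1 = 133·cos(-3.6°) = 132.7; c'Δl = 3.91; W sinα = -8.4
Slice 2: Δl = 1.5/cos18.1° = 1.578 m; N'_2 = 65·cos18.1° = 61.8; c'Δl = 2.05; W sinα = 20.2
Slice 3: Δl = 2.3/cos38.9° = 2.955 m; N'_3 = 54·cos38.9° = 42.0; c'Δl = 3.84; W sinα = 33.9
Σc'Δl = 9.8 kN/m; ΣN' = 236.5 kN/m; ΣW sinα = 45.8 kN/m
Resisting = 9.8 + 236.5·tan24.0° = 9.8 + 105.3 = 115.1 kN/m
FS = 115.1 / 45.8 = 2.516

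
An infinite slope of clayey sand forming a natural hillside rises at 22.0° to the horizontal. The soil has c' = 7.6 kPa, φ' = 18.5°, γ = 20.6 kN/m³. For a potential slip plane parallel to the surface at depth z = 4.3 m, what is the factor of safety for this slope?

For an infinite slope with a slip plane parallel to the surface (no pore pressure): FS = [c' + γz cos²β tanφ'] / [γz sinβ cosβ].
γz = 20.6·4.3 = 88.58 kN/m²
Numerator = 7.6 + 88.58·cos²22.0°·tan18.5° = 7.6 + 88.58·0.8597·0.3346 = 33.079 kPa
Denominator = 88.58·sin22.0°·cos22.0° = 88.58·0.3746·0.9272 = 30.766 kPa
FS = 33.079 / 30.766 = 1.075

FS = 1.08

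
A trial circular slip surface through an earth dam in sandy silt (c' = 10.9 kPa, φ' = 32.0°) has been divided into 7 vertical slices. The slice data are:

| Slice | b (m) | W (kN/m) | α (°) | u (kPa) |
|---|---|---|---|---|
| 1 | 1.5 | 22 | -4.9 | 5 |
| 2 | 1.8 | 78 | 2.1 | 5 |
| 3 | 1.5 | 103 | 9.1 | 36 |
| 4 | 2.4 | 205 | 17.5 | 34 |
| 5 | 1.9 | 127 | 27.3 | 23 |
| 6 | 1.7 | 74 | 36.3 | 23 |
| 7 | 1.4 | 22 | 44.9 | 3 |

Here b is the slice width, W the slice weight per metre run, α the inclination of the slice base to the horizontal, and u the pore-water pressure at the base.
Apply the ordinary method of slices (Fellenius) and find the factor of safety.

FS = 1.79

Ordinary method of slices: FS = Σ[c'·Δl_i + (W_i cosα_i − u_i·Δl_i)·tanφ'] / Σ W_i sinα_i, with Δl_i = b_i / cosα_i.
Slice 1: Δl = 1.5/cos(-4.9°) = 1.506 m; N'_1 = 22·cos(-4.9°) − 5·1.506 = 14.4; c'Δl = 16.41; W sinα = -1.9
Slice 2: Δl = 1.8/cos2.1° = 1.801 m; N'_2 = 78·cos2.1° − 5·1.801 = 68.9; c'Δl = 19.63; W sinα = 2.9
Slice 3: Δl = 1.5/cos9.1° = 1.519 m; N'_3 = 103·cos9.1° − 36·1.519 = 47.0; c'Δl = 16.56; W sinα = 16.3
Slice 4: Δl = 2.4/cos17.5° = 2.516 m; N'_4 = 205·cos17.5° − 34·2.516 = 110.0; c'Δl = 27.43; W sinα = 61.6
Slice 5: Δl = 1.9/cos27.3° = 2.138 m; N'_5 = 127·cos27.3° − 23·2.138 = 63.7; c'Δl = 23.31; W sinα = 58.2
Slice 6: Δl = 1.7/cos36.3° = 2.109 m; N'_6 = 74·cos36.3° − 23·2.109 = 11.1; c'Δl = 22.99; W sinα = 43.8
Slice 7: Δl = 1.4/cos44.9° = 1.976 m; N'_7 = 22·cos44.9° − 3·1.976 = 9.7; c'Δl = 21.54; W sinα = 15.5
Σc'Δl = 147.9 kN/m; ΣN' = 324.8 kN/m; ΣW sinα = 196.5 kN/m
Resisting = 147.9 + 324.8·tan32.0° = 147.9 + 202.9 = 350.8 kN/m
FS = 350.8 / 196.5 = 1.785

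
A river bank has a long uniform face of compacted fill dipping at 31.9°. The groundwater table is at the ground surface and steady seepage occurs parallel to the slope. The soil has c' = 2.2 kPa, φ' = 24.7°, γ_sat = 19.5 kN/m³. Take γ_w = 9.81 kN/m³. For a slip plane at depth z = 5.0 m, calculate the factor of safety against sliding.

FS = 0.42

With seepage parallel to the slope and the water table at the surface, the effective normal stress on the slip plane uses the buoyant unit weight γ' = γ_sat − γ_w while the driving shear stress uses γ_sat:
FS = [c' + γ' z cos²β tanφ'] / [γ_sat z sinβ cosβ]
γ' = 19.5 − 9.81 = 9.69 kN/m³
Numerator = 2.2 + 9.69·5.0·cos²31.9°·tan24.7° = 2.2 + 9.69·5.0·0.7208·0.4599 = 18.262 kPa
Denominator = 19.5·5.0·sin31.9°·cos31.9° = 19.5·5.0·0.5284·0.8490 = 43.741 kPa
FS = 18.262 / 43.741 = 0.417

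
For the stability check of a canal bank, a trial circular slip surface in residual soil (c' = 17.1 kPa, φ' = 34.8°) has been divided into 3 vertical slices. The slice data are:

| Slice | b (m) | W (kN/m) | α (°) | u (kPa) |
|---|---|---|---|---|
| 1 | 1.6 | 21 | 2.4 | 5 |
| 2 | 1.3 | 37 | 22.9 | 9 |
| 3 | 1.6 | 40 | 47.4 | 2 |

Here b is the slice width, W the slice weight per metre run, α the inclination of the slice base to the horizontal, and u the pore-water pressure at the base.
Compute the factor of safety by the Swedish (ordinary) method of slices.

FS = 2.94

Ordinary method of slices: FS = Σ[c'·Δl_i + (W_i cosα_i − u_i·Δl_i)·tanφ'] / Σ W_i sinα_i, with Δl_i = b_i / cosα_i.
Slice 1: Δl = 1.6/cos2.4° = 1.601 m; N'_1 = 21·cos2.4° − 5·1.601 = 13.0; c'Δl = 27.38; W sinα = 0.9
Slice 2: Δl = 1.3/cos22.9° = 1.411 m; N'_2 = 37·cos22.9° − 9·1.411 = 21.4; c'Δl = 24.13; W sinα = 14.4
Slice 3: Δl = 1.6/cos47.4° = 2.364 m; N'_3 = 40·cos47.4° − 2·2.364 = 22.3; c'Δl = 40.42; W sinα = 29.4
Σc'Δl = 91.9 kN/m; ΣN' = 56.7 kN/m; ΣW sinα = 44.7 kN/m
Resisting = 91.9 + 56.7·tan34.8° = 91.9 + 39.4 = 131.3 kN/m
FS = 131.3 / 44.7 = 2.937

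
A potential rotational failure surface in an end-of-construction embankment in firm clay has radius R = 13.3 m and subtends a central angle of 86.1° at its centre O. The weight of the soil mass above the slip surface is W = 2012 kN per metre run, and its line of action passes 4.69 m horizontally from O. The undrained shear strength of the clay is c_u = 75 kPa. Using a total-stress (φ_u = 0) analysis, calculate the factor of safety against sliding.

Taking moments about the centre O, the resisting moment is provided by the undrained shear strength acting along the arc:
Arc length L_a = R·θ = 13.3·(86.1°·π/180) = 13.3·1.5027 = 19.99 m
M_R = c_u·L_a·R = 75·19.99·13.3 = 19936.3 kN·m/m
M_D = W·d = 2012·4.69 = 9436.3 kN·m/m
FS = M_R / M_D = 19936.3 / 9436.3 = 2.113

FS = 2.11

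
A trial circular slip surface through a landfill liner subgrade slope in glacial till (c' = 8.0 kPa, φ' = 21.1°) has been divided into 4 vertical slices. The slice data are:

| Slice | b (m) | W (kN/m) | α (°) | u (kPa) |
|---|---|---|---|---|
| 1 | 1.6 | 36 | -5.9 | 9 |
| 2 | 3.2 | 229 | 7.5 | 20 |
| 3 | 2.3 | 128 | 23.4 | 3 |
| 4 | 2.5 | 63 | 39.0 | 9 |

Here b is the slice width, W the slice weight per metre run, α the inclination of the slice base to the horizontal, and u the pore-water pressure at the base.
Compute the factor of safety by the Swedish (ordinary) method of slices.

FS = 1.76

Ordinary method of slices: FS = Σ[c'·Δl_i + (W_i cosα_i − u_i·Δl_i)·tanφ'] / Σ W_i sinα_i, with Δl_i = b_i / cosα_i.
Slice 1: Δl = 1.6/cos(-5.9°) = 1.609 m; N'_1 = 36·cos(-5.9°) − 9·1.609 = 21.3; c'Δl = 12.87; W sinα = -3.7
Slice 2: Δl = 3.2/cos7.5° = 3.228 m; N'_2 = 229·cos7.5° − 20·3.228 = 162.5; c'Δl = 25.82; W sinα = 29.9
Slice 3: Δl = 2.3/cos23.4° = 2.506 m; N'_3 = 128·cos23.4° − 3·2.506 = 110.0; c'Δl = 20.05; W sinα = 50.8
Slice 4: Δl = 2.5/cos39.0° = 3.217 m; N'_4 = 63·cos39.0° − 9·3.217 = 20.0; c'Δl = 25.74; W sinα = 39.6
Σc'Δl = 84.5 kN/m; ΣN' = 313.8 kN/m; ΣW sinα = 116.7 kN/m
Resisting = 84.5 + 313.8·tan21.1° = 84.5 + 121.1 = 205.6 kN/m
FS = 205.6 / 116.7 = 1.762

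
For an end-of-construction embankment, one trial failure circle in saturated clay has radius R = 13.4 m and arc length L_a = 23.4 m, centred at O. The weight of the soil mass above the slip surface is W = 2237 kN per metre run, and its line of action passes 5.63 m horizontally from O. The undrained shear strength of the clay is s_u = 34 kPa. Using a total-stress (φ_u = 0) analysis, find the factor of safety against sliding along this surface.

FS = 0.85

Taking moments about the centre O, the resisting moment is provided by the undrained shear strength acting along the arc:
M_R = s_u·L_a·R = 34·23.40·13.4 = 10661.0 kN·m/m
M_D = W·d = 2237·5.63 = 12594.3 kN·m/m
FS = M_R / M_D = 10661.0 / 12594.3 = 0.846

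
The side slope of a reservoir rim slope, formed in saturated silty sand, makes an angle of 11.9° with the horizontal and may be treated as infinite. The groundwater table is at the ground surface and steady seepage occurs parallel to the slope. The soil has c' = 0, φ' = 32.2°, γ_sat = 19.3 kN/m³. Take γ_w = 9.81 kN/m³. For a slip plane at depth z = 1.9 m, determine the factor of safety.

FS = 1.47

With seepage parallel to the slope and the water table at the surface, the effective normal stress on the slip plane uses the buoyant unit weight γ' = γ_sat − γ_w while the driving shear stress uses γ_sat:
FS = [c' + γ' z cos²β tanφ'] / [γ_sat z sinβ cosβ]
(For c' = 0 this reduces to FS = (γ'/γ_sat)·tanφ'/tanβ.)
γ' = 19.3 − 9.81 = 9.49 kN/m³
Numerator = 0.0 + 9.49·1.9·cos²11.9°·tan32.2° = 0.0 + 9.49·1.9·0.9575·0.6297 = 10.872 kPa
Denominator = 19.3·1.9·sin11.9°·cos11.9° = 19.3·1.9·0.2062·0.9785 = 7.399 kPa
FS = 10.872 / 7.399 = 1.469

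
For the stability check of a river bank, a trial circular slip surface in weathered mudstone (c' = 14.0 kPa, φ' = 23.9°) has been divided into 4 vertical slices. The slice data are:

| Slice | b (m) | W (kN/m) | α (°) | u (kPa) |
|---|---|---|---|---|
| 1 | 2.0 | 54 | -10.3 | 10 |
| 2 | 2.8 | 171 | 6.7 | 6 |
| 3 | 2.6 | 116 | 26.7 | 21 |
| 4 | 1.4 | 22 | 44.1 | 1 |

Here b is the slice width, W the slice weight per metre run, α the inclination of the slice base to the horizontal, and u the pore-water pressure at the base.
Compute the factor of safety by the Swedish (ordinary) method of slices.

FS = 3.13

Ordinary method of slices: FS = Σ[c'·Δl_i + (W_i cosα_i − u_i·Δl_i)·tanφ'] / Σ W_i sinα_i, with Δl_i = b_i / cosα_i.
Slice 1: Δl = 2.0/cos(-10.3°) = 2.033 m; N'_1 = 54·cos(-10.3°) − 10·2.033 = 32.8; c'Δl = 28.46; W sinα = -9.7
Slice 2: Δl = 2.8/cos6.7° = 2.819 m; N'_2 = 171·cos6.7° − 6·2.819 = 152.9; c'Δl = 39.47; W sinα = 20.0
Slice 3: Δl = 2.6/cos26.7° = 2.910 m; N'_3 = 116·cos26.7° − 21·2.910 = 42.5; c'Δl = 40.74; W sinα = 52.1
Slice 4: Δl = 1.4/cos44.1° = 1.950 m; N'_4 = 22·cos44.1° − 1·1.950 = 13.8; c'Δl = 27.29; W sinα = 15.3
Σc'Δl = 136.0 kN/m; ΣN' = 242.1 kN/m; ΣW sinα = 77.7 kN/m
Resisting = 136.0 + 242.1·tan23.9° = 136.0 + 107.3 = 243.2 kN/m
FS = 243.2 / 77.7 = 3.129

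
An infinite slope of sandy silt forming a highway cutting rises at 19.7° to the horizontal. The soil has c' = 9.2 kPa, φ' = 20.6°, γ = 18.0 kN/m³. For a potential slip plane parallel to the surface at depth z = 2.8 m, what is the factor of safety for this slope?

For an infinite slope with a slip plane parallel to the surface (no pore pressure): FS = [c' + γz cos²β tanφ'] / [γz sinβ cosβ].
γz = 18.0·2.8 = 50.40 kN/m²
Numerator = 9.2 + 50.40·cos²19.7°·tan20.6° = 9.2 + 50.40·0.8864·0.3759 = 25.991 kPa
Denominator = 50.40·sin19.7°·cos19.7° = 50.40·0.3371·0.9415 = 15.995 kPa
FS = 25.991 / 15.995 = 1.625

FS = 1.62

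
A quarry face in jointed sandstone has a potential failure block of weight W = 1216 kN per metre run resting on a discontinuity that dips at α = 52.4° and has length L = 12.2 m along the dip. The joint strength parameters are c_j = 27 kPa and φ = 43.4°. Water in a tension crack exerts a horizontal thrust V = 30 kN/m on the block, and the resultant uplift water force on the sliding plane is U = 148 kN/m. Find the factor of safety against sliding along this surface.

Resolving the block weight along and normal to the plane and applying the Mohr–Coulomb strength on the joint:
N' = W cosα − U − V sinα = 1216·cos52.4° − 148 − 30·sin52.4° = 570.2 kN/m
Driving force T = W sinα + V cosα = 1216·sin52.4° + 30·cos52.4° = 981.7 kN/m
Resisting force R = c_j·L + N'·tanφ = 27·12.2 + 570.2·tan43.4° = 329.4 + 539.2 = 868.6 kN/m
FS = R / T = 868.6 / 981.7 = 0.885

FS = 0.88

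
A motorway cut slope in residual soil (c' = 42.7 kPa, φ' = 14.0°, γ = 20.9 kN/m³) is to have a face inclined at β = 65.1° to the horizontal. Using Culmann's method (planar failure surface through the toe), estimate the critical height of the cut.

H_c = 19.33 m

Culmann's analysis gives the critical failure plane at α_cr = (β + φ')/2 = (65.1 + 14.0)/2 = 39.5°, and the critical height
H_c = (4c'/γ) · sinβ cosφ' / [1 − cos(β − φ')]
    = (4·42.7/20.9) · sin65.1°·cos14.0° / [1 − cos(51.1°)]
    = 8.172 · 0.9070·0.9703 / [1 − 0.6280]
    = 8.172 · 0.8801 / 0.3720
    = 19.33 m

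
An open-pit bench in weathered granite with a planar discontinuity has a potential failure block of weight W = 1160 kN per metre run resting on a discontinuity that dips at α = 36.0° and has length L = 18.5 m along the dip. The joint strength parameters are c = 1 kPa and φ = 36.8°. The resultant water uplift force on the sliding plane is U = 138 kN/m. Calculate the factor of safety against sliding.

FS = 0.91

Resolving the block weight along and normal to the plane and applying the Mohr–Coulomb strength on the joint:
N' = W cosα − U = 1160·cos36.0° − 138 = 800.5 kN/m
Driving force T = W sinα = 1160·sin36.0° = 681.8 kN/m
Resisting force R = c·L + N'·tanφ = 1·18.5 + 800.5·tan36.8° = 18.5 + 598.8 = 617.3 kN/m
FS = R / T = 617.3 / 681.8 = 0.905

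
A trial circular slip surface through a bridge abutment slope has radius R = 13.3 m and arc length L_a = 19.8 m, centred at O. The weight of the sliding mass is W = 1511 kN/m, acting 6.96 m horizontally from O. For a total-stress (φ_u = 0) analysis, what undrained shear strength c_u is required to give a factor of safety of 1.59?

FS = c_u·L_a·R / (W·d), so c_u = FS·W·d / (L_a·R).
c_u = 1.59·1511·6.96 / (19.80·13.3) = 16721.3 / 263.34 = 63.50 kPa

c_u = 63.5 kPa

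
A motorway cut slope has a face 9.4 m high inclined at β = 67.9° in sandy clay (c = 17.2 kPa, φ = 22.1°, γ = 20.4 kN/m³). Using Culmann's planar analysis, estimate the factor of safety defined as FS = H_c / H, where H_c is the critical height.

H_c = (4c/γ) · sinβ cosφ / [1 − cos(β − φ)]
    = (4·17.2/20.4) · sin67.9°·cos22.1° / [1 − cos45.8°]
    = 3.373 · 0.8585 / 0.3028 = 9.56 m
FS = H_c / H = 9.56 / 9.4 = 1.017

FS = 1.02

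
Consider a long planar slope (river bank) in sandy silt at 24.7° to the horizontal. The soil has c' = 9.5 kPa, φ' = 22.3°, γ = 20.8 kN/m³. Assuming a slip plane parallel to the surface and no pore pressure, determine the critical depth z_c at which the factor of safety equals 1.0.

Setting FS = 1.00 in FS = [c' + γz cos²β tanφ'] / [γz sinβ cosβ] and solving for z:
z = c' / [γ cosβ (FS·sinβ − cosβ·tanφ')]
  = 9.5 / [20.8·cos24.7°·(1.00·sin24.7° − cos24.7°·tan22.3°)]
  = 9.5 / [20.8·0.9085·(1.00·0.4179 − 0.9085·0.4101)]
  = 9.5 / 0.8553 = 11.107 m

z_c = 11.11 m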